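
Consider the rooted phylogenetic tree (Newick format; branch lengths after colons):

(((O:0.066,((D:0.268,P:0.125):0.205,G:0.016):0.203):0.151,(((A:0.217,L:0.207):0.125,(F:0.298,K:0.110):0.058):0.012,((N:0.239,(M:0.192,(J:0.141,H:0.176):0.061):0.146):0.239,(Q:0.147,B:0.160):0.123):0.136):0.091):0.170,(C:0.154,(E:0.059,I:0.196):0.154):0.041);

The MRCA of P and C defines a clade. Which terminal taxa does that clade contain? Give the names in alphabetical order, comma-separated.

Tracing P: it sits inside (D,P).
Tracing C: it sits inside (C,(E,I)).
The smallest clade enclosing both is the whole tree (their MRCA is the root), so the answer is all 17 tips in alphabetical order.

A, B, C, D, E, F, G, H, I, J, K, L, M, N, O, P, Q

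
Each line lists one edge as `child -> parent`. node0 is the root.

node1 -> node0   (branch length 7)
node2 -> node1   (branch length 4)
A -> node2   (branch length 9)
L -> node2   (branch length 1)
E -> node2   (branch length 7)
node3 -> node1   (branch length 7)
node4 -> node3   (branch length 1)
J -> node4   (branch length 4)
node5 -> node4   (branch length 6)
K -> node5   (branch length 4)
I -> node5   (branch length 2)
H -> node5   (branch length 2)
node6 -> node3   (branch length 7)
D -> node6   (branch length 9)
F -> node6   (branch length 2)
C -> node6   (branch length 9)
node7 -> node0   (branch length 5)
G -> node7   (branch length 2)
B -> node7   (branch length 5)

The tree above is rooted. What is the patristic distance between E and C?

The path runs E → … → MRCA → … → C; the MRCA is the node subtending ((A,L,E),((J,(K,I,H)),(D,F,C))).
Branch lengths along that path: 7 + 4 + 7 + 7 + 9 = 34.

34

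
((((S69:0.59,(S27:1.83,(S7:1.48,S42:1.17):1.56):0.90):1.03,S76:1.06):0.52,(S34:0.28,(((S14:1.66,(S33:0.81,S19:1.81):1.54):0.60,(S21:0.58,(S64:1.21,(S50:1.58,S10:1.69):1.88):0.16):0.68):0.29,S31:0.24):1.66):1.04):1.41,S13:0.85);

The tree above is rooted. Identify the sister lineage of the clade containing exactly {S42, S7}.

S27

The clade containing exactly {S42, S7} attaches to the tree at the node subtending (S27,(S7,S42)).
The other lineage descending from that same node — the sister group — is the single tip S27.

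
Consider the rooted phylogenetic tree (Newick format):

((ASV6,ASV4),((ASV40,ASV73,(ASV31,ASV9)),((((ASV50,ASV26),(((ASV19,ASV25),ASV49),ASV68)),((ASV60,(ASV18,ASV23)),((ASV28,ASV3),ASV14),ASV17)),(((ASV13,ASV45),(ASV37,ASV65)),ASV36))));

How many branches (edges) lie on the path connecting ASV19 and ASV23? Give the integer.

The MRCA of ASV19 and ASV23 is the node subtending (((ASV50,ASV26),(((ASV19,ASV25),ASV49),ASV68)),((ASV60,(ASV18,ASV23)),((ASV28,ASV3),ASV14),ASV17)).
From ASV19 up to that node: 5 branches. From ASV23 up to the same node: 4 branches. Total: 5 + 4 = 9.

9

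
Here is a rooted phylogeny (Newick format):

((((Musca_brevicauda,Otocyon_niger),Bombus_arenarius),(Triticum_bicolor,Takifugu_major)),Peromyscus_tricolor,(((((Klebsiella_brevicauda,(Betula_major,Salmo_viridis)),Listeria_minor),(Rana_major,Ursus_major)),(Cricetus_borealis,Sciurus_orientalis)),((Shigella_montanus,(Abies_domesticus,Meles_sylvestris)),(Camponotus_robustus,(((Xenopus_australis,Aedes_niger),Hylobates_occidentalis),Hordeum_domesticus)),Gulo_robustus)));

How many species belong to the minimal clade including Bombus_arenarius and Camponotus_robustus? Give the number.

The MRCA of Bombus_arenarius and Camponotus_robustus is the root, so the clade is the entire tree.
That clade contains 23 terminal taxa: Abies_domesticus, Aedes_niger, Betula_major, Bombus_arenarius, Camponotus_robustus, Cricetus_borealis, Gulo_robustus, Hordeum_domesticus, Hylobates_occidentalis, Klebsiella_brevicauda, Listeria_minor, Meles_sylvestris, Musca_brevicauda, Otocyon_niger, Peromyscus_tricolor, Rana_major, Salmo_viridis, Sciurus_orientalis, Shigella_montanus, Takifugu_major, Triticum_bicolor, Ursus_major, Xenopus_australis.

23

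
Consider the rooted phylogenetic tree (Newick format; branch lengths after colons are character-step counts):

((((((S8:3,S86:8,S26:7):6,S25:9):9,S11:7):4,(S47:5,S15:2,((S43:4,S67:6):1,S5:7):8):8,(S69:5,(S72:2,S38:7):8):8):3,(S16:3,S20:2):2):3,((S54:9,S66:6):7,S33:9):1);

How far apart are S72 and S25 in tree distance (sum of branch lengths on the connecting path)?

40

The path runs S72 → … → MRCA → … → S25; the MRCA is the node subtending ((((S8,S86,S26),S25),S11),(S47,S15,((S43,S67),S5)),(S69,(S72,S38))).
Branch lengths along that path: 2 + 8 + 8 + 4 + 9 + 9 = 40.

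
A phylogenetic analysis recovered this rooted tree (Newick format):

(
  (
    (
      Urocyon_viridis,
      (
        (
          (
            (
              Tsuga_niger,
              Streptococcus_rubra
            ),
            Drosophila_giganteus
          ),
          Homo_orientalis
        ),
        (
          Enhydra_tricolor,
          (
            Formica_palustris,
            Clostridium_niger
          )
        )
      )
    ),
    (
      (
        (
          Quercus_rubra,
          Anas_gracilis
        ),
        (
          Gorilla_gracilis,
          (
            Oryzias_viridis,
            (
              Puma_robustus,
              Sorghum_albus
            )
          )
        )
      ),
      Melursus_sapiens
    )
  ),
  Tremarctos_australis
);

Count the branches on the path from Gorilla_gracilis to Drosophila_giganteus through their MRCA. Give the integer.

9

The MRCA of Gorilla_gracilis and Drosophila_giganteus is the node subtending ((Urocyon_viridis,((((Tsuga_niger,Streptococcus_rubra),Drosophila_giganteus),Homo_orientalis),(Enhydra_tricolor,(Formica_palustris,Clostridium_niger)))),(((Quercus_rubra,Anas_gracilis),(Gorilla_gracilis,(Oryzias_viridis,(Puma_robustus,Sorghum_albus)))),Melursus_sapiens)).
From Gorilla_gracilis up to that node: 4 branches. From Drosophila_giganteus up to the same node: 5 branches. Total: 4 + 5 = 9.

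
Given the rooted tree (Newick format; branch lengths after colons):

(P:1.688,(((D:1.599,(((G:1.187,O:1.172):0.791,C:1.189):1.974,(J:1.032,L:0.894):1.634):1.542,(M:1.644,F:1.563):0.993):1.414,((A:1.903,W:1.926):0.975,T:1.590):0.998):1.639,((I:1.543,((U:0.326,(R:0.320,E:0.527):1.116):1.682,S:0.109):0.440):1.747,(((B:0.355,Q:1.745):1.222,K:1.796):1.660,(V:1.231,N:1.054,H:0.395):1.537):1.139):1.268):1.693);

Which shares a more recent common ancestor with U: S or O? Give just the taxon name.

S

The MRCA of U and S subtends ((U,(R,E)),S) (4 taxa).
The MRCA of U and O subtends (((D,(((G,O),C),(J,L)),(M,F)),((A,W),T)),((I,((U,(R,E)),S)),(((B,Q),K),(V,N,H)))) (22 taxa).
The first is nested inside the second, so U shares a more recent common ancestor with S.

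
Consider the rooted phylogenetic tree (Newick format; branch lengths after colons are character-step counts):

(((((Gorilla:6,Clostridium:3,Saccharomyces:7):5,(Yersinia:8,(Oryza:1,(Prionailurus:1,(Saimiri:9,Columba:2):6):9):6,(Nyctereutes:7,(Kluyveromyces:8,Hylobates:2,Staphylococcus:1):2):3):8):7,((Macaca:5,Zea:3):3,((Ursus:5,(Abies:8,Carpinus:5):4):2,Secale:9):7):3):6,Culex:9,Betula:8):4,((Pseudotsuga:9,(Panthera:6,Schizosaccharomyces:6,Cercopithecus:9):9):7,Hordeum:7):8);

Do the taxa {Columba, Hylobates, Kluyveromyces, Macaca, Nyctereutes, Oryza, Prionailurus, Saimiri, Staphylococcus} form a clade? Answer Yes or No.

The MRCA of the listed taxa subtends (((Gorilla,Clostridium,Saccharomyces),(Yersinia,(Oryza,(Prionailurus,(Saimiri,Columba))),(Nyctereutes,(Kluyveromyces,Hylobates,Staphylococcus)))),((Macaca,Zea),((Ursus,(Abies,Carpinus)),Secale))).
That clade also contains Abies, Carpinus, Clostridium, Gorilla, Saccharomyces, Secale, Ursus, Yersinia, Zea, which are not in the proposed group, so the group is not monophyletic.

No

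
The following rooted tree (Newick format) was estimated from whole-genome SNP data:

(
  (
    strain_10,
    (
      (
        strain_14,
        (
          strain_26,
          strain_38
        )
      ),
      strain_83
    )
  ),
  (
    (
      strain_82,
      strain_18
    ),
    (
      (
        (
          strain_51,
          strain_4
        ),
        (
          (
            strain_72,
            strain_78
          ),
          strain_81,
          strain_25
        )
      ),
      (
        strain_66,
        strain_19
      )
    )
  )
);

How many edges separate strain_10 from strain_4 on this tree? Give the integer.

The MRCA of strain_10 and strain_4 is the root of the tree.
From strain_10 up to that node: 2 branches. From strain_4 up to the same node: 5 branches. Total: 2 + 5 = 7.

7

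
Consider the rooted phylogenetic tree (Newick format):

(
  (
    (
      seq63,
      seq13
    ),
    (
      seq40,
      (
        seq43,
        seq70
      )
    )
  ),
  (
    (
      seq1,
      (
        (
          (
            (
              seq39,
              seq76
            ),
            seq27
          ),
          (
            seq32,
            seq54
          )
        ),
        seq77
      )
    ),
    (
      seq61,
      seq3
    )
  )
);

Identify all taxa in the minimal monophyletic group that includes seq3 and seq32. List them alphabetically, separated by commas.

seq1, seq27, seq3, seq32, seq39, seq54, seq61, seq76, seq77

Tracing seq3: it sits inside (seq61,seq3).
Tracing seq32: it sits inside (seq32,seq54).
The smallest clade enclosing both is ((seq1,((((seq39,seq76),seq27),(seq32,seq54)),seq77)),(seq61,seq3)); the answer is its 9 terminal taxa in alphabetical order.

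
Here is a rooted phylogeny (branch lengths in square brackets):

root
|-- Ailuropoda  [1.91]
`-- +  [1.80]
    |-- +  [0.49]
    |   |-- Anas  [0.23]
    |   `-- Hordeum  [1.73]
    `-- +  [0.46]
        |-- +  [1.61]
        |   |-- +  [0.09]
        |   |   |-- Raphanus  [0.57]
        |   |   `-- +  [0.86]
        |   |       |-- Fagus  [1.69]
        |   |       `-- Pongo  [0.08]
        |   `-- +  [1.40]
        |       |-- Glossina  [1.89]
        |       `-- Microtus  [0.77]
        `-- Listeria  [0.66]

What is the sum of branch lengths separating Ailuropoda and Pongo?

6.81

The path runs Ailuropoda → … → MRCA → … → Pongo; the MRCA is the root of the tree.
Branch lengths along that path: 1.91 + 1.80 + 0.46 + 1.61 + 0.09 + 0.86 + 0.08 = 6.81.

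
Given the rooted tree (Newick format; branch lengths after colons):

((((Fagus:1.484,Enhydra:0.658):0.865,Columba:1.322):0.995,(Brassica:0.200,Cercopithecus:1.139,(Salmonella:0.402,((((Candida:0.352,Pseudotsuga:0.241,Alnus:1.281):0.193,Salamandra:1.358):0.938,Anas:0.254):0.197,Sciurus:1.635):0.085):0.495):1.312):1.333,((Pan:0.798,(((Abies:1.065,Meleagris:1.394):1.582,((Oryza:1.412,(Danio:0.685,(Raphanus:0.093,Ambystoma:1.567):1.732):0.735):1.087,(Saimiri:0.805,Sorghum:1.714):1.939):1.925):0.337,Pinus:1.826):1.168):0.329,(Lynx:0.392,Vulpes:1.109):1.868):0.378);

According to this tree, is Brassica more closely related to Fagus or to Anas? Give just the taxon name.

The MRCA of Brassica and Anas subtends (Brassica,Cercopithecus,(Salmonella,((((Candida,Pseudotsuga,Alnus),Salamandra),Anas),Sciurus))) (9 taxa).
The MRCA of Brassica and Fagus subtends (((Fagus,Enhydra),Columba),(Brassica,Cercopithecus,(Salmonella,((((Candida,Pseudotsuga,Alnus),Salamandra),Anas),Sciurus)))) (12 taxa).
The first is nested inside the second, so Brassica shares a more recent common ancestor with Anas.

Anas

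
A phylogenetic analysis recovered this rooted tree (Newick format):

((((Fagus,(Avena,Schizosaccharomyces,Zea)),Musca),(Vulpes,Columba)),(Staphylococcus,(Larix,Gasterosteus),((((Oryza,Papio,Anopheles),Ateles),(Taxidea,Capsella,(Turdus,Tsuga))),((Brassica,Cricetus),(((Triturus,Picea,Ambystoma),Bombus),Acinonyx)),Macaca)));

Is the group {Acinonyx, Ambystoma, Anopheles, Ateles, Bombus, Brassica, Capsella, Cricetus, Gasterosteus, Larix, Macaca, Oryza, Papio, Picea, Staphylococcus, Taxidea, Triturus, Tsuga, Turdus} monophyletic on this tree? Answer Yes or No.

Yes

The most recent common ancestor of these taxa subtends (Staphylococcus,(Larix,Gasterosteus),((((Oryza,Papio,Anopheles),Ateles),(Taxidea,Capsella,(Turdus,Tsuga))),((Brassica,Cricetus),(((Triturus,Picea,Ambystoma),Bombus),Acinonyx)),Macaca)).
That clade has exactly 19 tips — every listed taxon and nothing else — so the group is monophyletic.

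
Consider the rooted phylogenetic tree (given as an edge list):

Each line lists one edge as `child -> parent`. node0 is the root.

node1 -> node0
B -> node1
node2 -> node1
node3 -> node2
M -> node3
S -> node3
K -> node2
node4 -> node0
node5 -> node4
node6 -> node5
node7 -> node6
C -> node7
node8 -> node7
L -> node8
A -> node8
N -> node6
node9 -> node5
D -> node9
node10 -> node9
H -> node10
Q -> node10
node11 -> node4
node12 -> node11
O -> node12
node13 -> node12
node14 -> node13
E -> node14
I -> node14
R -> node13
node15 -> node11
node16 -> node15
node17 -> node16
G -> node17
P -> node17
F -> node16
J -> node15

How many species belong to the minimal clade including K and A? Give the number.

19

The MRCA of K and A is the root, so the clade is the entire tree.
That clade contains 19 terminal taxa: A, B, C, D, E, F, G, H, I, J, K, L, M, N, O, P, Q, R, S.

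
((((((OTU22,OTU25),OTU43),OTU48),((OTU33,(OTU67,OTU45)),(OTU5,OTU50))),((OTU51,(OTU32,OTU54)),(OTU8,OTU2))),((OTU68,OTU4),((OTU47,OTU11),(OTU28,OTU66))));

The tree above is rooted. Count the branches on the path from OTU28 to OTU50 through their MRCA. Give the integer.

The MRCA of OTU28 and OTU50 is the root of the tree.
From OTU28 up to that node: 4 branches. From OTU50 up to the same node: 5 branches. Total: 4 + 5 = 9.

9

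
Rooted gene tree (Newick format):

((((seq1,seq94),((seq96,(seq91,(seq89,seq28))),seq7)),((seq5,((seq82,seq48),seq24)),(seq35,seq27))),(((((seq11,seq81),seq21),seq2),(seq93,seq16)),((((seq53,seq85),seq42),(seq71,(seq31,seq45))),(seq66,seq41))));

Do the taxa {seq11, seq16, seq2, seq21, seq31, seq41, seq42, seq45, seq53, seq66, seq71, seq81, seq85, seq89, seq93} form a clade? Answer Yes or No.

No

The MRCA of the listed taxa is the root, so the smallest clade containing them is the whole tree.
That clade also contains seq1, seq24, seq27, seq28, seq35, seq48, seq5, seq7, seq82, seq91, seq94, seq96, which are not in the proposed group, so the group is not monophyletic.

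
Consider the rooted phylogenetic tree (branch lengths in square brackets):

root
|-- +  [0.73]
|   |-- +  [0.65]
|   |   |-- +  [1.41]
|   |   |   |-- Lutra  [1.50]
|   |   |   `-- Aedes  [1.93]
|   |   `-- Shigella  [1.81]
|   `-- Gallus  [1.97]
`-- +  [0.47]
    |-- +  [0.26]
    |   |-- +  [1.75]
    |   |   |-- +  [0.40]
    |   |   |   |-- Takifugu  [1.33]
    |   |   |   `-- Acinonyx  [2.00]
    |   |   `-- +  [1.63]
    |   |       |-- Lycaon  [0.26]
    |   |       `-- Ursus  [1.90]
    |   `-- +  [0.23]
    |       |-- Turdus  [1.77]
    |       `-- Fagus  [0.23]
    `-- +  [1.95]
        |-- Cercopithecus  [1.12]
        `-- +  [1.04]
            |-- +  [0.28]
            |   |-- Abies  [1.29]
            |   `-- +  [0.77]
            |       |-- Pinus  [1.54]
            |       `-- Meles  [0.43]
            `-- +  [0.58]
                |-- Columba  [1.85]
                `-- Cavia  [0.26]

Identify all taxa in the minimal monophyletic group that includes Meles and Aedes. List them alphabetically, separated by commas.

Abies, Acinonyx, Aedes, Cavia, Cercopithecus, Columba, Fagus, Gallus, Lutra, Lycaon, Meles, Pinus, Shigella, Takifugu, Turdus, Ursus

Tracing Meles: it sits inside (Pinus,Meles).
Tracing Aedes: it sits inside (Lutra,Aedes).
The smallest clade enclosing both is the whole tree (their MRCA is the root), so the answer is all 16 tips in alphabetical order.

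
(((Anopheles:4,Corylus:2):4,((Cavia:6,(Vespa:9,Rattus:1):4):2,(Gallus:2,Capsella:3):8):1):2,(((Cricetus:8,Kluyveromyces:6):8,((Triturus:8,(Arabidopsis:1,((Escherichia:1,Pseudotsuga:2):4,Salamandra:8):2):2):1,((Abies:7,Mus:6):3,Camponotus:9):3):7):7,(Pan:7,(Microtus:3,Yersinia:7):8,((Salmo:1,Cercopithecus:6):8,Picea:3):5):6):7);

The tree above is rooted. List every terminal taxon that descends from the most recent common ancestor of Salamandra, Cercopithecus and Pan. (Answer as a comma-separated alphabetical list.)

Abies, Arabidopsis, Camponotus, Cercopithecus, Cricetus, Escherichia, Kluyveromyces, Microtus, Mus, Pan, Picea, Pseudotsuga, Salamandra, Salmo, Triturus, Yersinia

Tracing Salamandra: it sits inside ((Escherichia,Pseudotsuga),Salamandra).
Tracing Cercopithecus: it sits inside (Salmo,Cercopithecus).
Tracing Pan: it sits inside (Pan,(Microtus,Yersinia),((Salmo,Cercopithecus),Picea)).
The smallest clade enclosing all 3 is (((Cricetus,Kluyveromyces),((Triturus,(Arabidopsis,((Escherichia,Pseudotsuga),Salamandra))),((Abies,Mus),Camponotus))),(Pan,(Microtus,Yersinia),((Salmo,Cercopithecus),Picea))); the answer is its 16 terminal taxa in alphabetical order.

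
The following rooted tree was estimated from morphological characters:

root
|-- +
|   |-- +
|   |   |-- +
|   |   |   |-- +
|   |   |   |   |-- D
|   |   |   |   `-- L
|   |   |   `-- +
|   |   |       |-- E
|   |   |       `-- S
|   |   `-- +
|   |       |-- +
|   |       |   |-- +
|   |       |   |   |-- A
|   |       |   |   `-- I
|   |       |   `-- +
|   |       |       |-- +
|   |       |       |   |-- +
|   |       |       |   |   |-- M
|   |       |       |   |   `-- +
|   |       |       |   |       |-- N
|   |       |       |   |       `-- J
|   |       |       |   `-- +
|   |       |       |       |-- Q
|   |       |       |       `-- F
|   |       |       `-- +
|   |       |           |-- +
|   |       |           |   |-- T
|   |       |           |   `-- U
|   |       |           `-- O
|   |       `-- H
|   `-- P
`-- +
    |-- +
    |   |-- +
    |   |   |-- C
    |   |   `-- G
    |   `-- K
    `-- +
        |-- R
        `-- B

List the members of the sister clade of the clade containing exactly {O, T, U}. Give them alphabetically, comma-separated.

F, J, M, N, Q

The clade containing exactly {O, T, U} attaches to the tree at the node subtending (((M,(N,J)),(Q,F)),((T,U),O)).
The other lineage descending from that same node — the sister group — is ((M,(N,J)),(Q,F)); its 5 tips in alphabetical order are the answer.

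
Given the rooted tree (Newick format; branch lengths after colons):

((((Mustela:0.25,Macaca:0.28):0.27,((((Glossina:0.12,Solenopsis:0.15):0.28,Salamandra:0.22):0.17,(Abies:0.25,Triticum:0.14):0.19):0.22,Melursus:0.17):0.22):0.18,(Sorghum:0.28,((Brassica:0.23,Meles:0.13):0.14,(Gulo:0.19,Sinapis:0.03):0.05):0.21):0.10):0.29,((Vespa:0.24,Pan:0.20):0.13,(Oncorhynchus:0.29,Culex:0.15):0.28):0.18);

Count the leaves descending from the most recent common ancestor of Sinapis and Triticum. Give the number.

13

The MRCA of Sinapis and Triticum is the node subtending (((Mustela,Macaca),((((Glossina,Solenopsis),Salamandra),(Abies,Triticum)),Melursus)),(Sorghum,((Brassica,Meles),(Gulo,Sinapis)))).
That clade contains 13 terminal taxa: Abies, Brassica, Glossina, Gulo, Macaca, Meles, Melursus, Mustela, Salamandra, Sinapis, Solenopsis, Sorghum, Triticum.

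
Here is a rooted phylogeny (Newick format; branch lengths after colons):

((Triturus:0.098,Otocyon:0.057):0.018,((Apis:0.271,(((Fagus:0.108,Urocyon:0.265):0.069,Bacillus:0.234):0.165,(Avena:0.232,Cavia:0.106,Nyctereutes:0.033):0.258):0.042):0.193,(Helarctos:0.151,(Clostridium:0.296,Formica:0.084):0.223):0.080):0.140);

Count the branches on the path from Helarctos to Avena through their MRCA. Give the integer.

6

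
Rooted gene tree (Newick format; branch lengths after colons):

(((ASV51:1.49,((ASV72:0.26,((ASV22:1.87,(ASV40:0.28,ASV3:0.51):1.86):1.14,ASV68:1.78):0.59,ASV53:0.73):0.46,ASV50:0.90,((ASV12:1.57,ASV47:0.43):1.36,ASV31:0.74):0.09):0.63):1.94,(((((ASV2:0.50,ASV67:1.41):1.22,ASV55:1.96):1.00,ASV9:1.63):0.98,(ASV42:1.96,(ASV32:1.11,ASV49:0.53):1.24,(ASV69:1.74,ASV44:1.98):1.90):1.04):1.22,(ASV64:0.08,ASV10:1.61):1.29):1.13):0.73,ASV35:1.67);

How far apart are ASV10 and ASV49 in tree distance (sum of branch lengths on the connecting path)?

The path runs ASV10 → … → MRCA → … → ASV49; the MRCA is the node subtending (((((ASV2,ASV67),ASV55),ASV9),(ASV42,(ASV32,ASV49),(ASV69,ASV44))),(ASV64,ASV10)).
Branch lengths along that path: 1.61 + 1.29 + 1.22 + 1.04 + 1.24 + 0.53 = 6.93.

6.93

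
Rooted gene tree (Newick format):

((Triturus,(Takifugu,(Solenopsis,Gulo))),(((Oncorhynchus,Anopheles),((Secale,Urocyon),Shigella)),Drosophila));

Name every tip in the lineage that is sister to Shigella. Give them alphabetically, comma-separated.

Secale, Urocyon

Shigella attaches to the tree at the node subtending ((Secale,Urocyon),Shigella).
The other lineage descending from that same node — the sister group — is (Secale,Urocyon); its 2 tips in alphabetical order are the answer.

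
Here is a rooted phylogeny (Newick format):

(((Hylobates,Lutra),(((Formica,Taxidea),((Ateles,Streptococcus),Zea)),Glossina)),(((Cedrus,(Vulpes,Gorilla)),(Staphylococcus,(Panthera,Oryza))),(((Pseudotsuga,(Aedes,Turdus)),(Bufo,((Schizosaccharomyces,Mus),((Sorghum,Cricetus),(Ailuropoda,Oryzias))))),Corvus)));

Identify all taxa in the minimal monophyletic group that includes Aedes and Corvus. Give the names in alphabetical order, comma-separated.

Aedes, Ailuropoda, Bufo, Corvus, Cricetus, Mus, Oryzias, Pseudotsuga, Schizosaccharomyces, Sorghum, Turdus

Tracing Aedes: it sits inside (Aedes,Turdus).
Tracing Corvus: it sits inside (((Pseudotsuga,(Aedes,Turdus)),(Bufo,((Schizosaccharomyces,Mus),((Sorghum,Cricetus),(Ailuropoda,Oryzias))))),Corvus).
The smallest clade enclosing both is (((Pseudotsuga,(Aedes,Turdus)),(Bufo,((Schizosaccharomyces,Mus),((Sorghum,Cricetus),(Ailuropoda,Oryzias))))),Corvus); the answer is its 11 terminal taxa in alphabetical order.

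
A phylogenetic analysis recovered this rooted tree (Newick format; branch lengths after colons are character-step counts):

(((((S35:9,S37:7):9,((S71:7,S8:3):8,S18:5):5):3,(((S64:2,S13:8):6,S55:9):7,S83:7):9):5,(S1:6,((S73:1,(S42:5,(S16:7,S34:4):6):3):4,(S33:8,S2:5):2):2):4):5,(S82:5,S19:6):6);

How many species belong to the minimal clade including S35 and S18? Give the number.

5

The MRCA of S35 and S18 is the node subtending ((S35,S37),((S71,S8),S18)).
That clade contains 5 terminal taxa: S18, S35, S37, S71, S8.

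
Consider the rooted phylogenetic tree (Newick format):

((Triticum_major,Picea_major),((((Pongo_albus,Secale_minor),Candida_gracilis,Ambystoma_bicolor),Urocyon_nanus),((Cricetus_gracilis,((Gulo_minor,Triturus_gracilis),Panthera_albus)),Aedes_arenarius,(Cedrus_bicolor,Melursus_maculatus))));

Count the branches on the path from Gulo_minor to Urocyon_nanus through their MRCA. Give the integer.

7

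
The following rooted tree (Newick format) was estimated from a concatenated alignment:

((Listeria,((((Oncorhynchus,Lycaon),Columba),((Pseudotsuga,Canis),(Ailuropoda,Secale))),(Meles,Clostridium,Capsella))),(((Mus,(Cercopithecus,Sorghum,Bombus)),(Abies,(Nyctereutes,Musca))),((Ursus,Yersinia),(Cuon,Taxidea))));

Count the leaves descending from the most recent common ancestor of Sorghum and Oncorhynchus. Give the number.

The MRCA of Sorghum and Oncorhynchus is the root, so the clade is the entire tree.
That clade contains 22 terminal taxa: Abies, Ailuropoda, Bombus, Canis, Capsella, Cercopithecus, Clostridium, Columba, Cuon, Listeria, Lycaon, Meles, Mus, Musca, Nyctereutes, Oncorhynchus, Pseudotsuga, Secale, Sorghum, Taxidea, Ursus, Yersinia.

22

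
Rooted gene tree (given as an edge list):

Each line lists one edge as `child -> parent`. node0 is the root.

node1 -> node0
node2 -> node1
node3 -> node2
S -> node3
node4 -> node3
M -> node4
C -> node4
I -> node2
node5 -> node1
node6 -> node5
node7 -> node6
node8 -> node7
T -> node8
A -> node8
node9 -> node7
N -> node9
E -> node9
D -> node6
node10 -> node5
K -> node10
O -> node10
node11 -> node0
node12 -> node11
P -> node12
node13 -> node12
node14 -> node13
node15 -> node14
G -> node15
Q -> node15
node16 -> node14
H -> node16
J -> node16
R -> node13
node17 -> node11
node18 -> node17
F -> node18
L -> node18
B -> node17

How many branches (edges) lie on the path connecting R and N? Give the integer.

The MRCA of R and N is the root of the tree.
From R up to that node: 4 branches. From N up to the same node: 6 branches. Total: 4 + 6 = 10.

10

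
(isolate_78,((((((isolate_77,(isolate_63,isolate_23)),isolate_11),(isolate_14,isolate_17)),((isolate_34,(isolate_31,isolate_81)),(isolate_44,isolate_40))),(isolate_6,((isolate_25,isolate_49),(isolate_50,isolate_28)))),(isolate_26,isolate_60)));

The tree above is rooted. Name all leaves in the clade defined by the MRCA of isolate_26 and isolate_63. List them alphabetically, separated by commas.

isolate_11, isolate_14, isolate_17, isolate_23, isolate_25, isolate_26, isolate_28, isolate_31, isolate_34, isolate_40, isolate_44, isolate_49, isolate_50, isolate_6, isolate_60, isolate_63, isolate_77, isolate_81

Tracing isolate_26: it sits inside (isolate_26,isolate_60).
Tracing isolate_63: it sits inside (isolate_63,isolate_23).
The smallest clade enclosing both is ((((((isolate_77,(isolate_63,isolate_23)),isolate_11),(isolate_14,isolate_17)),((isolate_34,(isolate_31,isolate_81)),(isolate_44,isolate_40))),(isolate_6,((isolate_25,isolate_49),(isolate_50,isolate_28)))),(isolate_26,isolate_60)); the answer is its 18 terminal taxa in alphabetical order.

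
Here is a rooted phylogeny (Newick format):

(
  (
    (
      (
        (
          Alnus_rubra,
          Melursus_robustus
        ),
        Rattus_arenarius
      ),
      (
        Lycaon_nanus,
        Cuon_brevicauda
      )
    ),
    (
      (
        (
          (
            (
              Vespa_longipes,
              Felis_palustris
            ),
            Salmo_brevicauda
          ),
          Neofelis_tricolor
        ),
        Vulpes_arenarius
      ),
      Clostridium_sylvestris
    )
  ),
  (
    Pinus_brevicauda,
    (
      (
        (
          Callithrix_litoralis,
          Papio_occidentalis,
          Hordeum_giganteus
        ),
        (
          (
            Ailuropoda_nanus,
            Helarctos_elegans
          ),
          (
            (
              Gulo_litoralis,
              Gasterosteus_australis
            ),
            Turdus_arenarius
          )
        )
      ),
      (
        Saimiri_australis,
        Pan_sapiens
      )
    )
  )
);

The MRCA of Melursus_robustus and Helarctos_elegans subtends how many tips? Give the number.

The MRCA of Melursus_robustus and Helarctos_elegans is the root, so the clade is the entire tree.
That clade contains 22 terminal taxa: Ailuropoda_nanus, Alnus_rubra, Callithrix_litoralis, Clostridium_sylvestris, Cuon_brevicauda, Felis_palustris, Gasterosteus_australis, Gulo_litoralis, Helarctos_elegans, Hordeum_giganteus, Lycaon_nanus, Melursus_robustus, Neofelis_tricolor, Pan_sapiens, Papio_occidentalis, Pinus_brevicauda, Rattus_arenarius, Saimiri_australis, Salmo_brevicauda, Turdus_arenarius, Vespa_longipes, Vulpes_arenarius.

22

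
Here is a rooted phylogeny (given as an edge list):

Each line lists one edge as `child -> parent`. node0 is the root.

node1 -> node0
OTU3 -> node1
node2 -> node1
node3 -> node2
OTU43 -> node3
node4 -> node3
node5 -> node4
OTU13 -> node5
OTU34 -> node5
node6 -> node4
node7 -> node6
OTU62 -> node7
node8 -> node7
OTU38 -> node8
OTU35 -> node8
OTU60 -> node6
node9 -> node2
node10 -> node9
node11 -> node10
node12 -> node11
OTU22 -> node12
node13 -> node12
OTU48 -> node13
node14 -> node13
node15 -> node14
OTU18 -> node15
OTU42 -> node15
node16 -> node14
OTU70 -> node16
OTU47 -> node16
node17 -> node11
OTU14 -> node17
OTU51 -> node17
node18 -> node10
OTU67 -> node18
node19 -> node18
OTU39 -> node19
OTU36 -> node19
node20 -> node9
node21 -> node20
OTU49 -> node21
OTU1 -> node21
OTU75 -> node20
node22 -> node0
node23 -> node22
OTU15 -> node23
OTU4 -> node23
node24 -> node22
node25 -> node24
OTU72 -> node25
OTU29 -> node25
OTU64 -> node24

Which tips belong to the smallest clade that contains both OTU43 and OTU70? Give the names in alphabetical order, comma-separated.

OTU1, OTU13, OTU14, OTU18, OTU22, OTU34, OTU35, OTU36, OTU38, OTU39, OTU42, OTU43, OTU47, OTU48, OTU49, OTU51, OTU60, OTU62, OTU67, OTU70, OTU75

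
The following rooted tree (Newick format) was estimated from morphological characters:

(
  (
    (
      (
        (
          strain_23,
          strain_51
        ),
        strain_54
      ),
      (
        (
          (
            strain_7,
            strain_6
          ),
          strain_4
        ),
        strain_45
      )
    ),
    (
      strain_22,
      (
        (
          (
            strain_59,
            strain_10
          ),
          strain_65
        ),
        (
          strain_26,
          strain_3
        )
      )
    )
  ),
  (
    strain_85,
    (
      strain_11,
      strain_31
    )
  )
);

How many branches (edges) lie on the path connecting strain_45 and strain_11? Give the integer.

7

The MRCA of strain_45 and strain_11 is the root of the tree.
From strain_45 up to that node: 4 branches. From strain_11 up to the same node: 3 branches. Total: 4 + 3 = 7.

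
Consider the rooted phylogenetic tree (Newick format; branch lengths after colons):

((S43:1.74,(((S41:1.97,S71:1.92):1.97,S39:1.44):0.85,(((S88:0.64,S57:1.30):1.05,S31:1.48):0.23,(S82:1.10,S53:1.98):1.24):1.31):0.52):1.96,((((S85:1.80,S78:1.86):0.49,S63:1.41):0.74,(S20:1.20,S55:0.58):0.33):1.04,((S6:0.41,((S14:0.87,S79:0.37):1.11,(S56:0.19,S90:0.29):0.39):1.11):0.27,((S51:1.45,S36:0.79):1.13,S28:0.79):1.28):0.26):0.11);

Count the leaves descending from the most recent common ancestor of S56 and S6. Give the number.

5

The MRCA of S56 and S6 is the node subtending (S6,((S14,S79),(S56,S90))).
That clade contains 5 terminal taxa: S14, S56, S6, S79, S90.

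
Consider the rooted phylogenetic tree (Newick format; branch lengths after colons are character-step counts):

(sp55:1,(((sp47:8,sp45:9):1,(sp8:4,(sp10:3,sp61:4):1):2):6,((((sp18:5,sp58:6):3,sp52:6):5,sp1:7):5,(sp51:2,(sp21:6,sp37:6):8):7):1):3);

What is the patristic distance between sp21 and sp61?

The path runs sp21 → … → MRCA → … → sp61; the MRCA is the node subtending (((sp47,sp45),(sp8,(sp10,sp61))),((((sp18,sp58),sp52),sp1),(sp51,(sp21,sp37)))).
Branch lengths along that path: 6 + 8 + 7 + 1 + 6 + 2 + 1 + 4 = 35.

35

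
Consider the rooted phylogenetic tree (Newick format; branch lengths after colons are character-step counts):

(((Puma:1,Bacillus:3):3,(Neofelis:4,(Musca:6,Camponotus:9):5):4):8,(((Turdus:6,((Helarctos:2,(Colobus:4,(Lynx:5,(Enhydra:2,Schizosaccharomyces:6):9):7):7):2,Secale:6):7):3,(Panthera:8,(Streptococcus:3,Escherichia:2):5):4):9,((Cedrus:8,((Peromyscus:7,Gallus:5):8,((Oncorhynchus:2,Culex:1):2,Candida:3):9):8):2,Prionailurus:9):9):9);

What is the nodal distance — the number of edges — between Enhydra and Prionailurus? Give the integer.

10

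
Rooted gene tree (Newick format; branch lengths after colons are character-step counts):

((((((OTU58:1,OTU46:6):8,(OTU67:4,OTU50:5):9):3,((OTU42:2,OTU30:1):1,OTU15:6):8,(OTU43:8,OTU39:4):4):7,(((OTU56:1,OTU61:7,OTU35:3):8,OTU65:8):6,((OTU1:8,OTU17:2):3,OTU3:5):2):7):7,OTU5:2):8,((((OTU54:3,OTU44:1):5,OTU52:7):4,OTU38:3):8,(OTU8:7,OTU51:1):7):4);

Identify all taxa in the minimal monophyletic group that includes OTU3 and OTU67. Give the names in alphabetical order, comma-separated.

Tracing OTU3: it sits inside ((OTU1,OTU17),OTU3).
Tracing OTU67: it sits inside (OTU67,OTU50).
The smallest clade enclosing both is ((((OTU58,OTU46),(OTU67,OTU50)),((OTU42,OTU30),OTU15),(OTU43,OTU39)),(((OTU56,OTU61,OTU35),OTU65),((OTU1,OTU17),OTU3))); the answer is its 16 terminal taxa in alphabetical order.

OTU1, OTU15, OTU17, OTU3, OTU30, OTU35, OTU39, OTU42, OTU43, OTU46, OTU50, OTU56, OTU58, OTU61, OTU65, OTU67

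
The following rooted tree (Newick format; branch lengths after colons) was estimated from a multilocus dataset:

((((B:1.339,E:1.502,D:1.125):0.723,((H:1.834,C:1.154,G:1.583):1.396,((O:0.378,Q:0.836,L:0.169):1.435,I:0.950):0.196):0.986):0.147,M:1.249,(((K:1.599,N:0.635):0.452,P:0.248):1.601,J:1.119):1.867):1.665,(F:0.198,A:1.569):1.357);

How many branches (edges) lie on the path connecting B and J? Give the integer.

5

The MRCA of B and J is the node subtending (((B,E,D),((H,C,G),((O,Q,L),I))),M,(((K,N),P),J)).
From B up to that node: 3 branches. From J up to the same node: 2 branches. Total: 3 + 2 = 5.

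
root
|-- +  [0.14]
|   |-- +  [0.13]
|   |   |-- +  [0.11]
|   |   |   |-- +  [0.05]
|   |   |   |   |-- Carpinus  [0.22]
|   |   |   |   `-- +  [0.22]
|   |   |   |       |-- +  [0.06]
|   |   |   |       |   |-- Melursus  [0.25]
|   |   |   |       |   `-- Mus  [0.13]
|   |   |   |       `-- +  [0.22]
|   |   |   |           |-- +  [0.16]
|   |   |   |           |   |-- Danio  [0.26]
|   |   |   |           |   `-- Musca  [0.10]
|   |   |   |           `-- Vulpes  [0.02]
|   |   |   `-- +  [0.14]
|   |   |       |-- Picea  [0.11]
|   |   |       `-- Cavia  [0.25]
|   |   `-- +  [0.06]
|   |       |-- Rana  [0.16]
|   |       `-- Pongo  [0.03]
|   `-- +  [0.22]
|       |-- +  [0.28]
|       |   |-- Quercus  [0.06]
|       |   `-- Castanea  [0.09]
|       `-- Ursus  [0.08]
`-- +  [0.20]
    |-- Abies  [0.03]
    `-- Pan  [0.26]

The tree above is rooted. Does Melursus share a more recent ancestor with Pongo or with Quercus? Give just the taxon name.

The MRCA of Melursus and Pongo subtends (((Carpinus,((Melursus,Mus),((Danio,Musca),Vulpes))),(Picea,Cavia)),(Rana,Pongo)) (10 taxa).
The MRCA of Melursus and Quercus subtends ((((Carpinus,((Melursus,Mus),((Danio,Musca),Vulpes))),(Picea,Cavia)),(Rana,Pongo)),((Quercus,Castanea),Ursus)) (13 taxa).
The first is nested inside the second, so Melursus shares a more recent common ancestor with Pongo.

Pongo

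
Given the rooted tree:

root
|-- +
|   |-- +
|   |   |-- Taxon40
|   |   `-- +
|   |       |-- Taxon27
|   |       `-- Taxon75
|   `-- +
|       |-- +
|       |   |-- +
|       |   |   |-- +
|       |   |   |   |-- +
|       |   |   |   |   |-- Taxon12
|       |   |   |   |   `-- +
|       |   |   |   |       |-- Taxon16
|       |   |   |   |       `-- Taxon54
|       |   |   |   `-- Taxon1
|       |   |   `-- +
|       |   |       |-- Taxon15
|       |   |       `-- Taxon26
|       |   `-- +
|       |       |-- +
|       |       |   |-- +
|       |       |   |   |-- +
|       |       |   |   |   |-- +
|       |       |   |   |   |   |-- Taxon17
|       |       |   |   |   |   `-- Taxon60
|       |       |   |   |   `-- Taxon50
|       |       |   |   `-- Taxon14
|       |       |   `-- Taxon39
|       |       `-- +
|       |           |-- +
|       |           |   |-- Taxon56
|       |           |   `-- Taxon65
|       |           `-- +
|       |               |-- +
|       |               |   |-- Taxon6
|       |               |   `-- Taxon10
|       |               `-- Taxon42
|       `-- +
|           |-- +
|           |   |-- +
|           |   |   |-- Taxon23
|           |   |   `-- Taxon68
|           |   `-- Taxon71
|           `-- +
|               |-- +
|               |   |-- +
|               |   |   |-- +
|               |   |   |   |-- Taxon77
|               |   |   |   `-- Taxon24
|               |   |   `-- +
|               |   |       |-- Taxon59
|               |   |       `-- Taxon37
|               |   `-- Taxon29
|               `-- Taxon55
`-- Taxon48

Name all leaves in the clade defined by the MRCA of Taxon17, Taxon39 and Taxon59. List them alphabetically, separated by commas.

Tracing Taxon17: it sits inside (Taxon17,Taxon60).
Tracing Taxon39: it sits inside ((((Taxon17,Taxon60),Taxon50),Taxon14),Taxon39).
Tracing Taxon59: it sits inside (Taxon59,Taxon37).
The smallest clade enclosing all 3 is (((((Taxon12,(Taxon16,Taxon54)),Taxon1),(Taxon15,Taxon26)),(((((Taxon17,Taxon60),Taxon50),Taxon14),Taxon39),((Taxon56,Taxon65),((Taxon6,Taxon10),Taxon42)))),(((Taxon23,Taxon68),Taxon71),((((Taxon77,Taxon24),(Taxon59,Taxon37)),Taxon29),Taxon55))); the answer is its 25 terminal taxa in alphabetical order.

Taxon1, Taxon10, Taxon12, Taxon14, Taxon15, Taxon16, Taxon17, Taxon23, Taxon24, Taxon26, Taxon29, Taxon37, Taxon39, Taxon42, Taxon50, Taxon54, Taxon55, Taxon56, Taxon59, Taxon6, Taxon60, Taxon65, Taxon68, Taxon71, Taxon77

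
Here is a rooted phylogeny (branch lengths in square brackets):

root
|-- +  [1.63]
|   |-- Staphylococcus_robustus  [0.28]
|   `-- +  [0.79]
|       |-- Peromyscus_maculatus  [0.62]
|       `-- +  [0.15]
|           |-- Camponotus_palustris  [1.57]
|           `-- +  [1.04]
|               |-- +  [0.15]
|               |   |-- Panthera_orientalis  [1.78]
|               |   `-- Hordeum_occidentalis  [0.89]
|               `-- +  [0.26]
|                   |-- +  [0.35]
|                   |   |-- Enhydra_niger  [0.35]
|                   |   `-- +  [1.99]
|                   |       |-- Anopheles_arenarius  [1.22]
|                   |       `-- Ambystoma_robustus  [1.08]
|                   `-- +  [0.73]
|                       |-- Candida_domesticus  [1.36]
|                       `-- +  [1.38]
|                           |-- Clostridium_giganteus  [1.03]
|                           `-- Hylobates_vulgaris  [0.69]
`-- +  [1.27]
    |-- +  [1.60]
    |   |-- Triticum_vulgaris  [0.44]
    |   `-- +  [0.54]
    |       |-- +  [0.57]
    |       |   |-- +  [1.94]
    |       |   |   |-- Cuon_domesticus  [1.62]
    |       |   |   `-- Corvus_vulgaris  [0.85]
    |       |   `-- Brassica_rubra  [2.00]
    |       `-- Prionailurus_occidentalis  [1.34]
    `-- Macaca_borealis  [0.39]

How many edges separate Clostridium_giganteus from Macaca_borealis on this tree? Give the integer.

10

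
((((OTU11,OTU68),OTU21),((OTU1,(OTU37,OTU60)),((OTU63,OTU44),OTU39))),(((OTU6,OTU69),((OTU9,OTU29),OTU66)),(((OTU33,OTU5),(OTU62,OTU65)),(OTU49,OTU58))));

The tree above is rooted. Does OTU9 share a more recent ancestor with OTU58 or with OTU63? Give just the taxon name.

OTU58

The MRCA of OTU9 and OTU58 subtends (((OTU6,OTU69),((OTU9,OTU29),OTU66)),(((OTU33,OTU5),(OTU62,OTU65)),(OTU49,OTU58))) (11 taxa).
The MRCA of OTU9 and OTU63 is the root, subtending the entire tree (20 taxa).
The first is nested inside the second, so OTU9 shares a more recent common ancestor with OTU58.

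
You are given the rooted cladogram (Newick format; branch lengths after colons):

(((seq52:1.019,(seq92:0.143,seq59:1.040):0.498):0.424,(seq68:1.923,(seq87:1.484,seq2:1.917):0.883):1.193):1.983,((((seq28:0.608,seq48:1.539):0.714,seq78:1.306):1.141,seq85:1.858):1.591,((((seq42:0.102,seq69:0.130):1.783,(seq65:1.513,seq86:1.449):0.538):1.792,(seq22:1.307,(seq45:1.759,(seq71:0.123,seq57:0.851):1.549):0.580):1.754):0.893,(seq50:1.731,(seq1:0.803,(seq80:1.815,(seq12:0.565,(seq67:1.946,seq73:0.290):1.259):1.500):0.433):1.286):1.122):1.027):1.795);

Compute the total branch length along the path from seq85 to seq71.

9.375

The path runs seq85 → … → MRCA → … → seq71; the MRCA is the node subtending ((((seq28,seq48),seq78),seq85),((((seq42,seq69),(seq65,seq86)),(seq22,(seq45,(seq71,seq57)))),(seq50,(seq1,(seq80,(seq12,(seq67,seq73))))))).
Branch lengths along that path: 1.858 + 1.591 + 1.027 + 0.893 + 1.754 + 0.580 + 1.549 + 0.123 = 9.375.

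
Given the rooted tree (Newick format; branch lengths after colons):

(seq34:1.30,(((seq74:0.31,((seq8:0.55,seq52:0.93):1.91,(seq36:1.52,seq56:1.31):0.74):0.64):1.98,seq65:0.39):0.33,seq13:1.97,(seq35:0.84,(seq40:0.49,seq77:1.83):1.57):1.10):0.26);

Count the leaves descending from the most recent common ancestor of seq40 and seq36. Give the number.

The MRCA of seq40 and seq36 is the node subtending (((seq74,((seq8,seq52),(seq36,seq56))),seq65),seq13,(seq35,(seq40,seq77))).
That clade contains 10 terminal taxa: seq13, seq35, seq36, seq40, seq52, seq56, seq65, seq74, seq77, seq8.

10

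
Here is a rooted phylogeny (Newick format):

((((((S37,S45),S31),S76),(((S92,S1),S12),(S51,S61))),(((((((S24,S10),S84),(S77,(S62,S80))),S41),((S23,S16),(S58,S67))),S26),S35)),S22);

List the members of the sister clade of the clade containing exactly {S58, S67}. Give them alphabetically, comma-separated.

S16, S23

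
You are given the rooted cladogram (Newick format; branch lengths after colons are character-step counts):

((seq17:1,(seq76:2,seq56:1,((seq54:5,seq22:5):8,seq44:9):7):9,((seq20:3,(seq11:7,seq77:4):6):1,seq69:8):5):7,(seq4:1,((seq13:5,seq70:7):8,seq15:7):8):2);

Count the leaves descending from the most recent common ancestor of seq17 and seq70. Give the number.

14

The MRCA of seq17 and seq70 is the root, so the clade is the entire tree.
That clade contains 14 terminal taxa: seq11, seq13, seq15, seq17, seq20, seq22, seq4, seq44, seq54, seq56, seq69, seq70, seq76, seq77.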